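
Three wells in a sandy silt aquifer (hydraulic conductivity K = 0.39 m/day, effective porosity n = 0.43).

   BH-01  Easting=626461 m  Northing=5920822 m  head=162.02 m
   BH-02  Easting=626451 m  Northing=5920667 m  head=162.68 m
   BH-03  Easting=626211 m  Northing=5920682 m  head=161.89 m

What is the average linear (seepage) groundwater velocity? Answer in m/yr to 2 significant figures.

Three-point gradient (reference BH-01): Δ to BH-02 = (-10, -155, +0.66), Δ to BH-03 = (-250, -140, -0.13).
∂h/∂x = +0.003013, ∂h/∂y = -0.004452 (det = -37350).
|∇h| = √(0.003013² + -0.004452²) = 0.005376
Seepage velocity v = K·i/n = 0.39 × 0.005376 / 0.43 = 0.004876 m/day = 1.781 m/yr.

1.8 m/yr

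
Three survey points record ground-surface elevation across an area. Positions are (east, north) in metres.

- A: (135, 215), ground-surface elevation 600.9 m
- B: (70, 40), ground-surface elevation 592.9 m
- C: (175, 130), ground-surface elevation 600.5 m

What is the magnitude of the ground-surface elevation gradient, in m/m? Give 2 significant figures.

With z = a·x + b·y + c and A as origin, the differences give:
  (-65)·a + (-175)·b = -8.0
  40·a + (-85)·b = -0.4
Eliminate b (×(-85) and ×(-175), subtract): 12525·a = 610.00 → a = ∂z/∂x = +0.04870
Back-substitute: b = ∂z/∂y = +0.02762.
|∇f| = √(0.04870² + 0.02762²) = 0.05599 m/m

0.056 m/m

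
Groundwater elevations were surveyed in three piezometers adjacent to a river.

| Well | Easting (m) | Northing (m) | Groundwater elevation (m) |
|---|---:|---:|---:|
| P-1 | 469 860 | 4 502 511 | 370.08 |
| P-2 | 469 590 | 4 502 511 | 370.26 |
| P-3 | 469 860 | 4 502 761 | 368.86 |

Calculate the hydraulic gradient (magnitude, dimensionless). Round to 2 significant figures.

∂h/∂x = (370.26 − 370.08) / (469590 − 469860) = -0.0006667
∂h/∂y = (368.86 − 370.08) / (4502761 − 4502511) = -0.004880
|∇h| = √(-0.0006667² + -0.004880²) = 0.004925

0.0049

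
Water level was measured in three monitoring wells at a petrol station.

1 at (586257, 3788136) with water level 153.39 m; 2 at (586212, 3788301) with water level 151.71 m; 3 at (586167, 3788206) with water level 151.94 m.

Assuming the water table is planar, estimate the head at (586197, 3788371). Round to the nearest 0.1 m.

151.0 m

With h = a·x + b·y + c and 1 as origin, the differences give:
  (-45)·a + 165·b = -1.68
  (-90)·a + 70·b = -1.45
Eliminate b (×70 and ×165, subtract): 11700·a = 121.650 → a = ∂h/∂x = +0.01040
Back-substitute: b = ∂h/∂y = -0.007346.
h(586197, 3788371) = 153.39 + (+0.01040)·(-60) + (-0.007346)·(235) = 153.39 -0.624 -1.726 = 151.040 m.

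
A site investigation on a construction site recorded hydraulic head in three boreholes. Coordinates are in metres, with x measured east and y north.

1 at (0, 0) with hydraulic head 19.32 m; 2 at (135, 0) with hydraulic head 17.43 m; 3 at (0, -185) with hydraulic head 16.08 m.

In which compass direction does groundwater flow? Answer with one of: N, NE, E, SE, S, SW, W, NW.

SE

∂h/∂x = (17.43 − 19.32) / (135 − 0) = -0.01400
∂h/∂y = (16.08 − 19.32) / (-185 − 0) = +0.01751
Flow = −∇h = (+0.01400 east, -0.01751 north), which points southeast.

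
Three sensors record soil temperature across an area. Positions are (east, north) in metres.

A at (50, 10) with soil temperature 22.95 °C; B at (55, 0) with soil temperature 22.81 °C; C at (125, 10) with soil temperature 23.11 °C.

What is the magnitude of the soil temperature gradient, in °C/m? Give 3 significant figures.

Three-point gradient (reference A): Δ to B = (5, -10, -0.14), Δ to C = (75, 0, +0.16).
∂T/∂x = +0.002133, ∂T/∂y = +0.01507 (det = 750).
|∇f| = √(0.002133² + 0.01507²) = 0.01522 °C/m

0.0152 °C/m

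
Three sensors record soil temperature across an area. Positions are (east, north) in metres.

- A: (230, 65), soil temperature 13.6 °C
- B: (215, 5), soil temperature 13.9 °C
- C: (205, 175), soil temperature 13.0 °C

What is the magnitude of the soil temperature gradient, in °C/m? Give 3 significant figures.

Three-point gradient (reference A): Δ to B = (-15, -60, +0.3), Δ to C = (-25, 110, -0.6).
∂T/∂x = +0.0009524, ∂T/∂y = -0.005238 (det = -3150).
|∇f| = √(0.0009524² + -0.005238²) = 0.005324 °C/m

0.00532 °C/m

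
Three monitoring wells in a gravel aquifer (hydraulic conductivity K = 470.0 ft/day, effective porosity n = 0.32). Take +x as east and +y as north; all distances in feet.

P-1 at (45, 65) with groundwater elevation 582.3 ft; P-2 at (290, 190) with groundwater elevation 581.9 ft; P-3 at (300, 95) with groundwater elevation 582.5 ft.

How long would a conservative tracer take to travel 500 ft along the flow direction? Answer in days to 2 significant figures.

54 days

Taking P-1 as reference: P-2−P-1 = (245, 125, -0.4); P-3−P-1 = (255, 30, +0.2).
Determinant of the coordinate differences = 245·30 − 255·125 = -24525.
∂h/∂x = [(-0.4)·30 − (+0.2)·125] / -24525 = +0.001509
∂h/∂y = [245·(+0.2) − 255·(-0.4)] / -24525 = -0.006157
|∇h| = √(0.001509² + -0.006157²) = 0.006339
Seepage velocity v = K·i/n = 470.0 × 0.006339 / 0.32 = 9.31 ft/day.
t = 500 / 9.31 = 53.71 days.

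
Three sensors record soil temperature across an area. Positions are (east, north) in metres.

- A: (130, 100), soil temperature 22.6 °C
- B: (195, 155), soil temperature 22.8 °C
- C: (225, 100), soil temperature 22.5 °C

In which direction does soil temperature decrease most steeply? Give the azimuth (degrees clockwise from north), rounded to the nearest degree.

168°

Three-point gradient (reference A): Δ to B = (65, 55, +0.2), Δ to C = (95, 0, -0.1).
∂T/∂x = -0.001053, ∂T/∂y = +0.004880 (det = -5225).
Steepest decrease is along −∇f: components (+0.001053 E, -0.004880 N).
Azimuth = atan2(+0.001053, -0.004880) = 167.8° ≈ 168°.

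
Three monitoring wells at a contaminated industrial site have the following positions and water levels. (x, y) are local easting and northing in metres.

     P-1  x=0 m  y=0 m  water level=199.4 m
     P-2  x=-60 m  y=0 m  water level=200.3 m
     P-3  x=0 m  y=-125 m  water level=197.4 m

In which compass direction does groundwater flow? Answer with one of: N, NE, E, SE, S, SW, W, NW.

∂h/∂x = (200.3 − 199.4) / (-60 − 0) = -0.01500
∂h/∂y = (197.4 − 199.4) / (-125 − 0) = +0.01600
Flow = −∇h = (+0.01500 east, -0.01600 north), which points southeast.

SE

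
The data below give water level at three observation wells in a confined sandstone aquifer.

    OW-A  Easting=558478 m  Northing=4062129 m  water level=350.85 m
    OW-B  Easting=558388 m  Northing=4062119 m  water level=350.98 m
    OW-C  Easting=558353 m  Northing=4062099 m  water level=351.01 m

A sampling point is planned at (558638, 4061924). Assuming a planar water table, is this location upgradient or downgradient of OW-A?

downgradient

Differences from OW-A: to OW-B (Δx, Δy, Δh) = (-90, -10, +0.13); to OW-C = (-125, -30, +0.16).
Solve a·Δx + b·Δy = Δh: det = (-90)·(-30) − (-125)·(-10) = 1450.
∂h/∂x = [(+0.13)·(-30) − (+0.16)·(-10)] / 1450 = -0.001586
∂h/∂y = [(-90)·(+0.16) − (-125)·(+0.13)] / 1450 = +0.001276
Head at (558638, 4061924) = 350.85 + (-0.001586)·(160) + (+0.001276)·(-205) = 350.33 m.
That is lower than the 350.85 m at OW-A, so the point is downgradient.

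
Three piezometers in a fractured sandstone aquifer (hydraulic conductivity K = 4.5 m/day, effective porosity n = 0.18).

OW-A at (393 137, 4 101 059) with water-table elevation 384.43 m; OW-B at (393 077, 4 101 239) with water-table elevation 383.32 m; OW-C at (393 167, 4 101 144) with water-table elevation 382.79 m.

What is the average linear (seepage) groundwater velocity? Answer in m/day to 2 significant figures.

0.57 m/day

With h = a·x + b·y + c and OW-A as origin, the differences give:
  (-60)·a + 180·b = -1.11
  30·a + 85·b = -1.64
Eliminate b (×85 and ×180, subtract): -10500·a = 200.850 → a = ∂h/∂x = -0.01913
Back-substitute: b = ∂h/∂y = -0.01254.
|∇h| = √(-0.01913² + -0.01254²) = 0.02287
Seepage velocity v = K·i/n = 4.5 × 0.02287 / 0.18 = 0.5718 m/day.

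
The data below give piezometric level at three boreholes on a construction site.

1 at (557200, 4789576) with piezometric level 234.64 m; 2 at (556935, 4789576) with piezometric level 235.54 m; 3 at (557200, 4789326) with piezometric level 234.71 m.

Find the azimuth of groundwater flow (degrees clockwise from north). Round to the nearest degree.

∂h/∂x = (235.54 − 234.64) / (556935 − 557200) = -0.003396
∂h/∂y = (234.71 − 234.64) / (4789326 − 4789576) = -0.0002800
Flow direction (−∇h) has components (+0.003396 E, +0.0002800 N).
Azimuth = atan2(E, N) = atan2(+0.003396, +0.0002800) = 85.3° ≈ 085°.

085°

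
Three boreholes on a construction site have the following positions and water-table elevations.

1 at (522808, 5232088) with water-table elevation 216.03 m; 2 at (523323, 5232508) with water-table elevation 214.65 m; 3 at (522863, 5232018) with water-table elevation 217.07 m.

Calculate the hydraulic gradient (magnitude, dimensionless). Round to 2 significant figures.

Taking 1 as reference: 2−1 = (515, 420, -1.38); 3−1 = (55, -70, +1.04).
Solve a·Δx + b·Δy = Δh: det = 515·(-70) − 55·420 = -59150.
∂h/∂x = [(-1.38)·(-70) − (+1.04)·420] / -59150 = +0.005751
∂h/∂y = [515·(+1.04) − 55·(-1.38)] / -59150 = -0.01034
|∇h| = √(0.005751² + -0.01034²) = 0.01183

0.012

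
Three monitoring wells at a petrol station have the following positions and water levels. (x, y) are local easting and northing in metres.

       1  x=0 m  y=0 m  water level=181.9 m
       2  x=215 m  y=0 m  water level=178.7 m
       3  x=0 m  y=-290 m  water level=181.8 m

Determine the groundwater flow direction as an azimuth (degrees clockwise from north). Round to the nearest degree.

∂h/∂x = (178.7 − 181.9) / (215 − 0) = -0.01488
∂h/∂y = (181.8 − 181.9) / (-290 − 0) = +0.0003448
Flow direction (−∇h) has components (+0.01488 E, -0.0003448 N).
Azimuth = atan2(E, N) = atan2(+0.01488, -0.0003448) = 91.3° ≈ 091°.

091°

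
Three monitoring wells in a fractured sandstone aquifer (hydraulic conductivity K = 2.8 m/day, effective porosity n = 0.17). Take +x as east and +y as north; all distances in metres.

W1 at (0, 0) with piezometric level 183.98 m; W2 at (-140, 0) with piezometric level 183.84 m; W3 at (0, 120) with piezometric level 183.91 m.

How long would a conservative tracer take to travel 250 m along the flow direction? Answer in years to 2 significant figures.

36 years

∂h/∂x = (183.84 − 183.98) / (-140 − 0) = +0.0010000
∂h/∂y = (183.91 − 183.98) / (120 − 0) = -0.0005833
|∇h| = √(0.0010000² + -0.0005833²) = 0.001158
Seepage velocity v = K·i/n = 2.8 × 0.001158 / 0.17 = 0.01907 m/day.
t = 250 / 0.01907 = 1.311e+04 days = 35.9 years.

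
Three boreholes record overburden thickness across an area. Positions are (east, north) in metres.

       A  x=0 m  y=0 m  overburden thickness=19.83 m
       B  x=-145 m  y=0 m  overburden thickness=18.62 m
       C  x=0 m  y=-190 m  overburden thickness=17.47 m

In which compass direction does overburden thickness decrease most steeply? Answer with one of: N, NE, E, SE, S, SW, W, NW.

SW

∂d/∂x = (18.62 − 19.83) / (-145 − 0) = +0.008345
∂d/∂y = (17.47 − 19.83) / (-190 − 0) = +0.01242
Steepest decrease is along −∇f = (-0.008345 E, -0.01242 N) → southwest.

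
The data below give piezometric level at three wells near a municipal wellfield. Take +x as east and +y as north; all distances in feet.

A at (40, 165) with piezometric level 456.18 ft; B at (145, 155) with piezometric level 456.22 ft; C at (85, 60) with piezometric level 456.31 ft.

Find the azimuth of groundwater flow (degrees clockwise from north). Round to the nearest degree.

Differences from A: to B (Δx, Δy, Δh) = (105, -10, +0.04); to C = (45, -105, +0.13).
Solve a·Δx + b·Δy = Δh: det = 105·(-105) − 45·(-10) = -10575.
∂h/∂x = [(+0.04)·(-105) − (+0.13)·(-10)] / -10575 = +0.0002742
∂h/∂y = [105·(+0.13) − 45·(+0.04)] / -10575 = -0.001121
Flow direction (−∇h) has components (-0.0002742 E, +0.001121 N).
Azimuth = atan2(E, N) = atan2(-0.0002742, +0.001121) = 346.2° ≈ 346°.

346°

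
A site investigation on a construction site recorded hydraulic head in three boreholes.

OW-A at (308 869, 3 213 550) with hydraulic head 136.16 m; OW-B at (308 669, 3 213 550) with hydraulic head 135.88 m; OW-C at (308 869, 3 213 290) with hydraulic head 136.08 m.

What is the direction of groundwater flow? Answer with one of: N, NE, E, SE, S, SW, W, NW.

W

∂h/∂x = (135.88 − 136.16) / (308669 − 308869) = +0.001400
∂h/∂y = (136.08 − 136.16) / (3213290 − 3213550) = +0.0003077
Flow = −∇h = (-0.001400 east, -0.0003077 north), which points west.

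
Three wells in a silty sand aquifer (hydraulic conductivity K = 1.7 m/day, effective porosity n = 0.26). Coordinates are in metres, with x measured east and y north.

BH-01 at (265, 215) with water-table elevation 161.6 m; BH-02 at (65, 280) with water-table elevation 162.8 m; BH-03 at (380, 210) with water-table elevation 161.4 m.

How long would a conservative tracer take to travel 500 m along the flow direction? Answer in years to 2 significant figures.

With h = a·x + b·y + c and BH-01 as origin, the differences give:
  (-200)·a + 65·b = +1.2
  115·a + (-5)·b = -0.2
Eliminate b (×(-5) and ×65, subtract): -6475·a = 7.00 → a = ∂h/∂x = -0.001081
Back-substitute: b = ∂h/∂y = +0.01514.
|∇h| = √(-0.001081² + 0.01514²) = 0.01518
Seepage velocity v = K·i/n = 1.7 × 0.01518 / 0.26 = 0.09925 m/day.
t = 500 / 0.09925 = 5038 days = 13.8 years.

14 years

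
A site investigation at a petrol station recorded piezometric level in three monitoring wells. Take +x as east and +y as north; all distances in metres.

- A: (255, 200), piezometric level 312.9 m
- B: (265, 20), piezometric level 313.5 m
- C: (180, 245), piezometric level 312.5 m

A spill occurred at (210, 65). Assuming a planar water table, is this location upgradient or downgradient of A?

upgradient

Three-point gradient (reference A): Δ to B = (10, -180, +0.6), Δ to C = (-75, 45, -0.4).
∂h/∂x = +0.003448, ∂h/∂y = -0.003142 (det = -13050).
Head at (210, 65) = 312.9 + (+0.003448)·(-45) + (-0.003142)·(-135) = 313.17 m.
That is higher than the 312.9 m at A, so the point is upgradient.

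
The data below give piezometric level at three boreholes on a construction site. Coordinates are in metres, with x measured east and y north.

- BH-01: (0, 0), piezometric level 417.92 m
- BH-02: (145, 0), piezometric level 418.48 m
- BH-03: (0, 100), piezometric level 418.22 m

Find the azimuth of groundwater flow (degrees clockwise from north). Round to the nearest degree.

232°

∂h/∂x = (418.48 − 417.92) / (145 − 0) = +0.003862
∂h/∂y = (418.22 − 417.92) / (100 − 0) = +0.003000
Flow direction (−∇h) has components (-0.003862 E, -0.003000 N).
Azimuth = atan2(E, N) = atan2(-0.003862, -0.003000) = 232.2° ≈ 232°.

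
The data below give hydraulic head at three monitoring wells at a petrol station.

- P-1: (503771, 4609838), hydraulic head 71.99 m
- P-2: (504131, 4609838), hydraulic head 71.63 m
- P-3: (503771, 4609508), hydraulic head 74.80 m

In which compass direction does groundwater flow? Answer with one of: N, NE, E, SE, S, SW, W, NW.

∂h/∂x = (71.63 − 71.99) / (504131 − 503771) = -0.0010000
∂h/∂y = (74.80 − 71.99) / (4609508 − 4609838) = -0.008515
Flow = −∇h = (+0.0010000 east, +0.008515 north), which points north.

N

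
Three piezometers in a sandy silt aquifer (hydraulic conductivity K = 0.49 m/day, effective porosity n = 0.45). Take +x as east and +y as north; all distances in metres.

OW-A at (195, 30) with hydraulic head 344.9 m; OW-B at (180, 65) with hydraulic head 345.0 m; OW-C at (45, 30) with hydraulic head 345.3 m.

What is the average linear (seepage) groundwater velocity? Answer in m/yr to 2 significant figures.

1.3 m/yr

Three-point gradient (reference OW-A): Δ to OW-B = (-15, 35, +0.1), Δ to OW-C = (-150, 0, +0.4).
∂h/∂x = -0.002667, ∂h/∂y = +0.001714 (det = 5250).
|∇h| = √(-0.002667² + 0.001714²) = 0.00317
Seepage velocity v = K·i/n = 0.49 × 0.00317 / 0.45 = 0.003452 m/day = 1.261 m/yr.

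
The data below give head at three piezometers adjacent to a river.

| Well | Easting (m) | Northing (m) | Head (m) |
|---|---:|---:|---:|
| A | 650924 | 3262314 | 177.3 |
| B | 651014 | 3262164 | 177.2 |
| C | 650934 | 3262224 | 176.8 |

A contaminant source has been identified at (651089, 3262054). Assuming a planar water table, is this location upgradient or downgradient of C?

Taking A as reference: B−A = (90, -150, -0.1); C−A = (10, -90, -0.5).
Solve a·Δx + b·Δy = Δh: det = 90·(-90) − 10·(-150) = -6600.
∂h/∂x = [(-0.1)·(-90) − (-0.5)·(-150)] / -6600 = +0.010000
∂h/∂y = [90·(-0.5) − 10·(-0.1)] / -6600 = +0.006667
Head at (651089, 3262054) = 177.3 + (+0.010000)·(165) + (+0.006667)·(-260) = 177.22 m.
That is higher than the 176.8 m at C, so the point is upgradient.

upgradient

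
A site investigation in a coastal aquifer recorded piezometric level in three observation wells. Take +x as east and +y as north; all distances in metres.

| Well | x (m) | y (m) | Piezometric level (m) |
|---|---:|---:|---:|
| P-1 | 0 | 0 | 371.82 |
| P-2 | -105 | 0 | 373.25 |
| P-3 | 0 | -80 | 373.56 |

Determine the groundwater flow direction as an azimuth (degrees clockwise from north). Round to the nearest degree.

032°

∂h/∂x = (373.25 − 371.82) / (-105 − 0) = -0.01362
∂h/∂y = (373.56 − 371.82) / (-80 − 0) = -0.02175
Flow direction (−∇h) has components (+0.01362 E, +0.02175 N).
Azimuth = atan2(E, N) = atan2(+0.01362, +0.02175) = 32.1° ≈ 032°.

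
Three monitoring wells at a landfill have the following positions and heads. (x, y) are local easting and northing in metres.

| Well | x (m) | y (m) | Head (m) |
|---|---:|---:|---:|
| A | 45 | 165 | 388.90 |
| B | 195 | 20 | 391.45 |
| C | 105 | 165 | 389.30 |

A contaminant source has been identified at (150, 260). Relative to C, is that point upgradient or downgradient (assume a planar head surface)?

Taking A as reference: B−A = (150, -145, +2.55); C−A = (60, 0, +0.40).
Determinant of the coordinate differences = 150·0 − 60·(-145) = 8700.
∂h/∂x = [(+2.55)·0 − (+0.40)·(-145)] / 8700 = +0.006667
∂h/∂y = [150·(+0.40) − 60·(+2.55)] / 8700 = -0.01069
Head at (150, 260) = 388.90 + (+0.006667)·(105) + (-0.01069)·(95) = 388.58 m.
That is lower than the 389.30 m at C, so the point is downgradient.

downgradient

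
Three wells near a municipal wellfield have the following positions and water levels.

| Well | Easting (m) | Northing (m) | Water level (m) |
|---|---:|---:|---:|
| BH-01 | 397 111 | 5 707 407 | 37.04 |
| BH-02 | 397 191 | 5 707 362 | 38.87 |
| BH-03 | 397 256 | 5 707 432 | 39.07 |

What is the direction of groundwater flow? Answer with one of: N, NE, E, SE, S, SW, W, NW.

Differences from BH-01: to BH-02 (Δx, Δy, Δh) = (80, -45, +1.83); to BH-03 = (145, 25, +2.03).
Solve a·Δx + b·Δy = Δh: det = 80·25 − 145·(-45) = 8525.
∂h/∂x = [(+1.83)·25 − (+2.03)·(-45)] / 8525 = +0.01608
∂h/∂y = [80·(+2.03) − 145·(+1.83)] / 8525 = -0.01208
Flow = −∇h = (-0.01608 east, +0.01208 north), which points northwest.

NW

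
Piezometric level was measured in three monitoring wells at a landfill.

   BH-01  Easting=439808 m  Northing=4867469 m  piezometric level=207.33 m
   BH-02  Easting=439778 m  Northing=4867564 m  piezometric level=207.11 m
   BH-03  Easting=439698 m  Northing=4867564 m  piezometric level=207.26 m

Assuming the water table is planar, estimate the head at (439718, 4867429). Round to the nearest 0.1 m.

Taking BH-01 as reference: BH-02−BH-01 = (-30, 95, -0.22); BH-03−BH-01 = (-110, 95, -0.07).
Determinant of the coordinate differences = (-30)·95 − (-110)·95 = 7600.
∂h/∂x = [(-0.22)·95 − (-0.07)·95] / 7600 = -0.001875
∂h/∂y = [(-30)·(-0.07) − (-110)·(-0.22)] / 7600 = -0.002908
h(439718, 4867429) = 207.33 + (-0.001875)·(-90) + (-0.002908)·(-40) = 207.33 +0.169 +0.116 = 207.615 m.

207.6 m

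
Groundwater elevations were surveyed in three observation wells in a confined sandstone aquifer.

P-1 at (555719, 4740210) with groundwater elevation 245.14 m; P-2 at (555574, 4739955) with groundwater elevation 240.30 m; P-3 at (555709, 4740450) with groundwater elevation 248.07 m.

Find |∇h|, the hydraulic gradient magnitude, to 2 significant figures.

0.017

With h = a·x + b·y + c and P-1 as origin, the differences give:
  (-145)·a + (-255)·b = -4.84
  (-10)·a + 240·b = +2.93
Eliminate b (×240 and ×(-255), subtract): -37350·a = -414.450 → a = ∂h/∂x = +0.01110
Back-substitute: b = ∂h/∂y = +0.01267.
|∇h| = √(0.01110² + 0.01267²) = 0.01684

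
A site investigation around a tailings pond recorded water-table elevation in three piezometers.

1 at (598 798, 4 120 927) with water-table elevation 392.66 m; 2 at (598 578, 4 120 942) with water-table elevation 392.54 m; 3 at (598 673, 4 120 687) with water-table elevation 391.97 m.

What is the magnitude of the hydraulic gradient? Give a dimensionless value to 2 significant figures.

0.0026

Three-point gradient (reference 1): Δ to 2 = (-220, 15, -0.12), Δ to 3 = (-125, -240, -0.69).
∂h/∂x = +0.0007160, ∂h/∂y = +0.002502 (det = 54675).
|∇h| = √(0.0007160² + 0.002502²) = 0.002602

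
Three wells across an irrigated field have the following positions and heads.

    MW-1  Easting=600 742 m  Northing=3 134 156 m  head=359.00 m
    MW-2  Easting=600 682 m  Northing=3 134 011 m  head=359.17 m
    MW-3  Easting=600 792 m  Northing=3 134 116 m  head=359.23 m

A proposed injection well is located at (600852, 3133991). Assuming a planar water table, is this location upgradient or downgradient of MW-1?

Taking MW-1 as reference: MW-2−MW-1 = (-60, -145, +0.17); MW-3−MW-1 = (50, -40, +0.23).
Determinant of the coordinate differences = (-60)·(-40) − 50·(-145) = 9650.
∂h/∂x = [(+0.17)·(-40) − (+0.23)·(-145)] / 9650 = +0.002751
∂h/∂y = [(-60)·(+0.23) − 50·(+0.17)] / 9650 = -0.002311
Head at (600852, 3133991) = 359.00 + (+0.002751)·(110) + (-0.002311)·(-165) = 359.68 m.
That is higher than the 359.00 m at MW-1, so the point is upgradient.

upgradient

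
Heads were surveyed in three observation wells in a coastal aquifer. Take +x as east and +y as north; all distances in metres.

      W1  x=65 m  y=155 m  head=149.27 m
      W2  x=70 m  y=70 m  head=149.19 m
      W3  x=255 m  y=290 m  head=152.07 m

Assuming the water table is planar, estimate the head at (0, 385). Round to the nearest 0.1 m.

148.8 m

Taking W1 as reference: W2−W1 = (5, -85, -0.08); W3−W1 = (190, 135, +2.80).
Determinant of the coordinate differences = 5·135 − 190·(-85) = 16825.
∂h/∂x = [(-0.08)·135 − (+2.80)·(-85)] / 16825 = +0.01350
∂h/∂y = [5·(+2.80) − 190·(-0.08)] / 16825 = +0.001736
h(0, 385) = 149.27 + (+0.01350)·(-65) + (+0.001736)·(230) = 149.27 -0.878 +0.399 = 148.791 m.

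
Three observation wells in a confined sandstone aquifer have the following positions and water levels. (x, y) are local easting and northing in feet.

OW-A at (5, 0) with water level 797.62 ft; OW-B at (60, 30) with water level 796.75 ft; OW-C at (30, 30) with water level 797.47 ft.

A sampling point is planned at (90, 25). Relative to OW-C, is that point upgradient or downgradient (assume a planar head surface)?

downgradient

Taking OW-A as reference: OW-B−OW-A = (55, 30, -0.87); OW-C−OW-A = (25, 30, -0.15).
Solve a·Δx + b·Δy = Δh: det = 55·30 − 25·30 = 900.
∂h/∂x = [(-0.87)·30 − (-0.15)·30] / 900 = -0.02400
∂h/∂y = [55·(-0.15) − 25·(-0.87)] / 900 = +0.01500
Head at (90, 25) = 797.62 + (-0.02400)·(85) + (+0.01500)·(25) = 795.95 ft.
That is lower than the 797.47 ft at OW-C, so the point is downgradient.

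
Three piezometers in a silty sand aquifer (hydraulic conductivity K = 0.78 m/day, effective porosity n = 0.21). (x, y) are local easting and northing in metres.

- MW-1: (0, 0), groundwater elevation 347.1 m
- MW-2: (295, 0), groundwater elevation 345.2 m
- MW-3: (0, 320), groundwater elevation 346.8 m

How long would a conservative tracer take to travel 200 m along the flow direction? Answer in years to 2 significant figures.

23 years

∂h/∂x = (345.2 − 347.1) / (295 − 0) = -0.006441
∂h/∂y = (346.8 − 347.1) / (320 − 0) = -0.0009375
|∇h| = √(-0.006441² + -0.0009375²) = 0.006509
Seepage velocity v = K·i/n = 0.78 × 0.006509 / 0.21 = 0.02418 m/day.
t = 200 / 0.02418 = 8271 days = 22.6 years.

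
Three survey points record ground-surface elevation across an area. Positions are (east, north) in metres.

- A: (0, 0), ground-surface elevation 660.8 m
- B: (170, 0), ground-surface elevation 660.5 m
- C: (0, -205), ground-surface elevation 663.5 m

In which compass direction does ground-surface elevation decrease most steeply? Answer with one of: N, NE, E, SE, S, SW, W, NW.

∂z/∂x = (660.5 − 660.8) / (170 − 0) = -0.001765
∂z/∂y = (663.5 − 660.8) / (-205 − 0) = -0.01317
Steepest decrease is along −∇f = (+0.001765 E, +0.01317 N) → north.

N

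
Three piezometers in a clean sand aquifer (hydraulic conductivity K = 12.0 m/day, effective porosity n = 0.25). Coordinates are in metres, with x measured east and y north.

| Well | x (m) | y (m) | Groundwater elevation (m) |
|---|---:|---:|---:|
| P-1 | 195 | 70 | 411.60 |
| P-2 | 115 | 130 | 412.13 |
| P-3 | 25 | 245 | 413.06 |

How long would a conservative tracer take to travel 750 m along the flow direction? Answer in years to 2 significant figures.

Taking P-1 as reference: P-2−P-1 = (-80, 60, +0.53); P-3−P-1 = (-170, 175, +1.46).
Solve a·Δx + b·Δy = Δh: det = (-80)·175 − (-170)·60 = -3800.
∂h/∂x = [(+0.53)·175 − (+1.46)·60] / -3800 = -0.001355
∂h/∂y = [(-80)·(+1.46) − (-170)·(+0.53)] / -3800 = +0.007026
|∇h| = √(-0.001355² + 0.007026²) = 0.007155
Seepage velocity v = K·i/n = 12.0 × 0.007155 / 0.25 = 0.3434 m/day.
t = 750 / 0.3434 = 2184 days = 5.98 years.

6.0 years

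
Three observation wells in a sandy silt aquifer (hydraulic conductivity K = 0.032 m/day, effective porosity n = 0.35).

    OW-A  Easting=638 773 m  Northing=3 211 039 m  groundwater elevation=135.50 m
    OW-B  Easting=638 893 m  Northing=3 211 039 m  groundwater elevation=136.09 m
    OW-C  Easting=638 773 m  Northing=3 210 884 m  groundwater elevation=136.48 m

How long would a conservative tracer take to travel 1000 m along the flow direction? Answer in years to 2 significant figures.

3700 years

∂h/∂x = (136.09 − 135.50) / (638893 − 638773) = +0.004917
∂h/∂y = (136.48 − 135.50) / (3210884 − 3211039) = -0.006323
|∇h| = √(0.004917² + -0.006323²) = 0.00801
Seepage velocity v = K·i/n = 0.032 × 0.00801 / 0.35 = 0.0007323 m/day.
t = 1000 / 0.0007323 = 1.366e+06 days = 3.74e+03 years.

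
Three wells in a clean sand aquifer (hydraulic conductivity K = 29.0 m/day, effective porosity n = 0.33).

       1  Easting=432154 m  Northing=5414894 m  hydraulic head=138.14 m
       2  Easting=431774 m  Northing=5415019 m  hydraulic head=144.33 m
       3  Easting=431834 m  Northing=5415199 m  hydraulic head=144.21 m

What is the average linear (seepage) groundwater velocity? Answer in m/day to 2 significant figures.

1.4 m/day

With h = a·x + b·y + c and 1 as origin, the differences give:
  (-380)·a + 125·b = +6.19
  (-320)·a + 305·b = +6.07
Eliminate b (×305 and ×125, subtract): -75900·a = 1129.200 → a = ∂h/∂x = -0.01488
Back-substitute: b = ∂h/∂y = +0.004292.
|∇h| = √(-0.01488² + 0.004292²) = 0.01549
Seepage velocity v = K·i/n = 29.0 × 0.01549 / 0.33 = 1.361 m/day.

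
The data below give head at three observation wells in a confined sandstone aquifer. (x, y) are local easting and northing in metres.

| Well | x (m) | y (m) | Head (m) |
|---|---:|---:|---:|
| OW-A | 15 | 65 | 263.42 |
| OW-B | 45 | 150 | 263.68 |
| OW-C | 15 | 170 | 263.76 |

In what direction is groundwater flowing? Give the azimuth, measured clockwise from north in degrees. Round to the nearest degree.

171°

Taking OW-A as reference: OW-B−OW-A = (30, 85, +0.26); OW-C−OW-A = (0, 105, +0.34).
Solve a·Δx + b·Δy = Δh: det = 30·105 − 0·85 = 3150.
∂h/∂x = [(+0.26)·105 − (+0.34)·85] / 3150 = -0.0005079
∂h/∂y = [30·(+0.34) − 0·(+0.26)] / 3150 = +0.003238
Flow direction (−∇h) has components (+0.0005079 E, -0.003238 N).
Azimuth = atan2(E, N) = atan2(+0.0005079, -0.003238) = 171.1° ≈ 171°.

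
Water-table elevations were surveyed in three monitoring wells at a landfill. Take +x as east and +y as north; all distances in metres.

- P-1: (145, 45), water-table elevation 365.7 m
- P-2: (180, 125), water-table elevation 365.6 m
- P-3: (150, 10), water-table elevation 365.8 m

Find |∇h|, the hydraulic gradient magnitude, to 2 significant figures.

With h = a·x + b·y + c and P-1 as origin, the differences give:
  35·a + 80·b = -0.1
  5·a + (-35)·b = +0.1
Eliminate b (×(-35) and ×80, subtract): -1625·a = -4.50 → a = ∂h/∂x = +0.002769
Back-substitute: b = ∂h/∂y = -0.002462.
|∇h| = √(0.002769² + -0.002462²) = 0.003705

0.0037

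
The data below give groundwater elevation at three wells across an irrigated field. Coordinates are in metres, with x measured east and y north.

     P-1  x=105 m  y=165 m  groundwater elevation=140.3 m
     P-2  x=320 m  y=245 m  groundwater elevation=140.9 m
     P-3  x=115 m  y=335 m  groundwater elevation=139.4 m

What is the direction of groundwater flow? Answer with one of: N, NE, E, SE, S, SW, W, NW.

Differences from P-1: to P-2 (Δx, Δy, Δh) = (215, 80, +0.6); to P-3 = (10, 170, -0.9).
Solve a·Δx + b·Δy = Δh: det = 215·170 − 10·80 = 35750.
∂h/∂x = [(+0.6)·170 − (-0.9)·80] / 35750 = +0.004867
∂h/∂y = [215·(-0.9) − 10·(+0.6)] / 35750 = -0.005580
Flow = −∇h = (-0.004867 east, +0.005580 north), which points northwest.

NW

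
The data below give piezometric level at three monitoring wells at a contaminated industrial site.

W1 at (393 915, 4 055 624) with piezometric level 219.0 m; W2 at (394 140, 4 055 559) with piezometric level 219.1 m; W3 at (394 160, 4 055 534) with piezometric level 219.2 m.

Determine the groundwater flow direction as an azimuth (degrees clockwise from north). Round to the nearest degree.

With h = a·x + b·y + c and W1 as origin, the differences give:
  225·a + (-65)·b = +0.1
  245·a + (-90)·b = +0.2
Eliminate b (×(-90) and ×(-65), subtract): -4325·a = 4.00 → a = ∂h/∂x = -0.0009249
Back-substitute: b = ∂h/∂y = -0.004740.
Flow direction (−∇h) has components (+0.0009249 E, +0.004740 N).
Azimuth = atan2(E, N) = atan2(+0.0009249, +0.004740) = 11.0° ≈ 011°.

011°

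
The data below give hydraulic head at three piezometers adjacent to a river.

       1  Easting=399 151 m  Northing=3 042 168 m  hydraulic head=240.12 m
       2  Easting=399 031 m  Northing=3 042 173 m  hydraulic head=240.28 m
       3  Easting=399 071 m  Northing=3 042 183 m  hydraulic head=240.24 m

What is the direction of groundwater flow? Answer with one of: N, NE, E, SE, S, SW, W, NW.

SE

Differences from 1: to 2 (Δx, Δy, Δh) = (-120, 5, +0.16); to 3 = (-80, 15, +0.12).
Solve a·Δx + b·Δy = Δh: det = (-120)·15 − (-80)·5 = -1400.
∂h/∂x = [(+0.16)·15 − (+0.12)·5] / -1400 = -0.001286
∂h/∂y = [(-120)·(+0.12) − (-80)·(+0.16)] / -1400 = +0.001143
Flow = −∇h = (+0.001286 east, -0.001143 north), which points southeast.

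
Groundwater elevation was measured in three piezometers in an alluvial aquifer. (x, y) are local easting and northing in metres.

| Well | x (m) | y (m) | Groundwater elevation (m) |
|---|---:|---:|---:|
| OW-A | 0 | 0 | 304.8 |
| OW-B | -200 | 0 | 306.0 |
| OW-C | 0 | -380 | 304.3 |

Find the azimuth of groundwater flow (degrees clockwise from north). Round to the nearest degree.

∂h/∂x = (306.0 − 304.8) / (-200 − 0) = -0.006000
∂h/∂y = (304.3 − 304.8) / (-380 − 0) = +0.001316
Flow direction (−∇h) has components (+0.006000 E, -0.001316 N).
Azimuth = atan2(E, N) = atan2(+0.006000, -0.001316) = 102.4° ≈ 102°.

102°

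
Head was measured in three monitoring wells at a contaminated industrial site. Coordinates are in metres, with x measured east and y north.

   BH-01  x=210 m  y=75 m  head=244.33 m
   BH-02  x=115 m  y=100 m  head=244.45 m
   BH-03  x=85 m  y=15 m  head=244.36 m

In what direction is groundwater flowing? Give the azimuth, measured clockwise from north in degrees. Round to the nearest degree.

147°

Differences from BH-01: to BH-02 (Δx, Δy, Δh) = (-95, 25, +0.12); to BH-03 = (-125, -60, +0.03).
Determinant of the coordinate differences = (-95)·(-60) − (-125)·25 = 8825.
∂h/∂x = [(+0.12)·(-60) − (+0.03)·25] / 8825 = -0.0009008
∂h/∂y = [(-95)·(+0.03) − (-125)·(+0.12)] / 8825 = +0.001377
Flow direction (−∇h) has components (+0.0009008 E, -0.001377 N).
Azimuth = atan2(E, N) = atan2(+0.0009008, -0.001377) = 146.8° ≈ 147°.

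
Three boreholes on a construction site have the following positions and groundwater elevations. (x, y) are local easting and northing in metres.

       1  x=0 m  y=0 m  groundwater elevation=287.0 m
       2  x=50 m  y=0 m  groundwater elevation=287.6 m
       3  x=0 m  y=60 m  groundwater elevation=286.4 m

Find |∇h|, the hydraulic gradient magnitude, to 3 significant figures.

0.0156

∂h/∂x = (287.6 − 287.0) / (50 − 0) = +0.01200
∂h/∂y = (286.4 − 287.0) / (60 − 0) = -0.01000
|∇h| = √(0.01200² + -0.01000²) = 0.01562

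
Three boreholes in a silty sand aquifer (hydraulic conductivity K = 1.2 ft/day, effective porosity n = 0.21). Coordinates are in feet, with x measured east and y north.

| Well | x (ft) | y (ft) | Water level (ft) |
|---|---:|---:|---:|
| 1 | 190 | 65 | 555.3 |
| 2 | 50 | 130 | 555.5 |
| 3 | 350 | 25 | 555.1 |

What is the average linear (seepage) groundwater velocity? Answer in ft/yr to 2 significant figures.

Differences from 1: to 2 (Δx, Δy, Δh) = (-140, 65, +0.2); to 3 = (160, -40, -0.2).
Determinant of the coordinate differences = (-140)·(-40) − 160·65 = -4800.
∂h/∂x = [(+0.2)·(-40) − (-0.2)·65] / -4800 = -0.001042
∂h/∂y = [(-140)·(-0.2) − 160·(+0.2)] / -4800 = +0.0008333
|∇h| = √(-0.001042² + 0.0008333²) = 0.001334
Seepage velocity v = K·i/n = 1.2 × 0.001334 / 0.21 = 0.007623 ft/day = 2.784 ft/yr.

2.8 ft/yr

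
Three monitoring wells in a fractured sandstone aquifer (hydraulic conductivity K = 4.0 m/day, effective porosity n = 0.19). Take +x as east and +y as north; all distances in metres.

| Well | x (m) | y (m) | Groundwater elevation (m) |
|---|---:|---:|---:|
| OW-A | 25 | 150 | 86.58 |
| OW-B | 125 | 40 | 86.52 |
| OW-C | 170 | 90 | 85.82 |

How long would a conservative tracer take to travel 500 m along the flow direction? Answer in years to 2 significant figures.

Differences from OW-A: to OW-B (Δx, Δy, Δh) = (100, -110, -0.06); to OW-C = (145, -60, -0.76).
Determinant of the coordinate differences = 100·(-60) − 145·(-110) = 9950.
∂h/∂x = [(-0.06)·(-60) − (-0.76)·(-110)] / 9950 = -0.008040
∂h/∂y = [100·(-0.76) − 145·(-0.06)] / 9950 = -0.006764
|∇h| = √(-0.008040² + -0.006764²) = 0.01051
Seepage velocity v = K·i/n = 4.0 × 0.01051 / 0.19 = 0.2213 m/day.
t = 500 / 0.2213 = 2259 days = 6.18 years.

6.2 years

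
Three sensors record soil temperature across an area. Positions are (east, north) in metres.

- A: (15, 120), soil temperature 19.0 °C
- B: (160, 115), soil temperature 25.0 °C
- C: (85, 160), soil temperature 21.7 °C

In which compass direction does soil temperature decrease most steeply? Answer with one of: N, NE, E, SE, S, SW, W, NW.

Differences from A: to B (Δx, Δy, Δh) = (145, -5, +6.0); to C = (70, 40, +2.7).
Solve a·Δx + b·Δy = ΔT: det = 145·40 − 70·(-5) = 6150.
∂T/∂x = [(+6.0)·40 − (+2.7)·(-5)] / 6150 = +0.04122
∂T/∂y = [145·(+2.7) − 70·(+6.0)] / 6150 = -0.004634
Steepest decrease is along −∇f = (-0.04122 E, +0.004634 N) → west.

W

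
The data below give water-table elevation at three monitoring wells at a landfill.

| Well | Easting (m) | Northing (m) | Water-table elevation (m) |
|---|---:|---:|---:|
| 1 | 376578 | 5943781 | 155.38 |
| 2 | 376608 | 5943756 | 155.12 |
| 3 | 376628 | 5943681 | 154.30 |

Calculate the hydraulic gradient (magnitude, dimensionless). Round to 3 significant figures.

Three-point gradient (reference 1): Δ to 2 = (30, -25, -0.26), Δ to 3 = (50, -100, -1.08).
∂h/∂x = +0.0005714, ∂h/∂y = +0.01109 (det = -1750).
|∇h| = √(0.0005714² + 0.01109²) = 0.0111

0.0111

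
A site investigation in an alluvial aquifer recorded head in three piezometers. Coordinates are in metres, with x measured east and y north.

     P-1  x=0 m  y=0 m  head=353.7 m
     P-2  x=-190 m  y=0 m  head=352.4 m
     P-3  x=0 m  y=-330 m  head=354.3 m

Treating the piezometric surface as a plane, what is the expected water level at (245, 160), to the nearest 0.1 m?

355.1 m

∂h/∂x = (352.4 − 353.7) / (-190 − 0) = +0.006842
∂h/∂y = (354.3 − 353.7) / (-330 − 0) = -0.001818
h(245, 160) = 353.7 + (+0.006842)·(245) + (-0.001818)·(160) = 353.7 +1.676 -0.291 = 355.085 m.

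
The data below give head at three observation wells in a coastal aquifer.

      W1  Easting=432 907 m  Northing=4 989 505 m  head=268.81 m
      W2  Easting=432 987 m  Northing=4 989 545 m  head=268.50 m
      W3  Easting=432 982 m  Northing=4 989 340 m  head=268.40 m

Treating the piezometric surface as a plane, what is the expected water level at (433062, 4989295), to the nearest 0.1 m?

268.0 m

Three-point gradient (reference W1): Δ to W2 = (80, 40, -0.31), Δ to W3 = (75, -165, -0.41).
∂h/∂x = -0.004170, ∂h/∂y = +0.0005895 (det = -16200).
h(433062, 4989295) = 268.81 + (-0.004170)·(155) + (+0.0005895)·(-210) = 268.81 -0.646 -0.124 = 268.040 m.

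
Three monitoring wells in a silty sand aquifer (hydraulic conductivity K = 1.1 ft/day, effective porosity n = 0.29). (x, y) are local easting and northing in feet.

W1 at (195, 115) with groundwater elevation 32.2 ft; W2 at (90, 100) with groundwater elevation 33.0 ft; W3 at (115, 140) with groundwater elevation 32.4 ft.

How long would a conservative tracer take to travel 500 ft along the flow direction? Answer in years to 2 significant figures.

28 years

Taking W1 as reference: W2−W1 = (-105, -15, +0.8); W3−W1 = (-80, 25, +0.2).
Determinant of the coordinate differences = (-105)·25 − (-80)·(-15) = -3825.
∂h/∂x = [(+0.8)·25 − (+0.2)·(-15)] / -3825 = -0.006013
∂h/∂y = [(-105)·(+0.2) − (-80)·(+0.8)] / -3825 = -0.01124
|∇h| = √(-0.006013² + -0.01124²) = 0.01275
Seepage velocity v = K·i/n = 1.1 × 0.01275 / 0.29 = 0.04836 ft/day.
t = 500 / 0.04836 = 1.034e+04 days = 28.3 years.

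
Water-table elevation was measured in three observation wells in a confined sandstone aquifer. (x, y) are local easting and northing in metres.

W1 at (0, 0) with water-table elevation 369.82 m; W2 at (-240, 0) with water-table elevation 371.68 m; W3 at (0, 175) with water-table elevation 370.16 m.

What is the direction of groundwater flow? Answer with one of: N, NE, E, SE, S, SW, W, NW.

∂h/∂x = (371.68 − 369.82) / (-240 − 0) = -0.007750
∂h/∂y = (370.16 − 369.82) / (175 − 0) = +0.001943
Flow = −∇h = (+0.007750 east, -0.001943 north), which points east.

E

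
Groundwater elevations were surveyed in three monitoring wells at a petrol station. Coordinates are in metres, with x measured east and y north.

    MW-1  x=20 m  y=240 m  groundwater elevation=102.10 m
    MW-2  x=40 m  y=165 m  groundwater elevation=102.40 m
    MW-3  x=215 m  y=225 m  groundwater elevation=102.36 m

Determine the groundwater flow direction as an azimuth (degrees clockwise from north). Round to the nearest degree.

Taking MW-1 as reference: MW-2−MW-1 = (20, -75, +0.30); MW-3−MW-1 = (195, -15, +0.26).
Solve a·Δx + b·Δy = Δh: det = 20·(-15) − 195·(-75) = 14325.
∂h/∂x = [(+0.30)·(-15) − (+0.26)·(-75)] / 14325 = +0.001047
∂h/∂y = [20·(+0.26) − 195·(+0.30)] / 14325 = -0.003721
Flow direction (−∇h) has components (-0.001047 E, +0.003721 N).
Azimuth = atan2(E, N) = atan2(-0.001047, +0.003721) = 344.3° ≈ 344°.

344°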